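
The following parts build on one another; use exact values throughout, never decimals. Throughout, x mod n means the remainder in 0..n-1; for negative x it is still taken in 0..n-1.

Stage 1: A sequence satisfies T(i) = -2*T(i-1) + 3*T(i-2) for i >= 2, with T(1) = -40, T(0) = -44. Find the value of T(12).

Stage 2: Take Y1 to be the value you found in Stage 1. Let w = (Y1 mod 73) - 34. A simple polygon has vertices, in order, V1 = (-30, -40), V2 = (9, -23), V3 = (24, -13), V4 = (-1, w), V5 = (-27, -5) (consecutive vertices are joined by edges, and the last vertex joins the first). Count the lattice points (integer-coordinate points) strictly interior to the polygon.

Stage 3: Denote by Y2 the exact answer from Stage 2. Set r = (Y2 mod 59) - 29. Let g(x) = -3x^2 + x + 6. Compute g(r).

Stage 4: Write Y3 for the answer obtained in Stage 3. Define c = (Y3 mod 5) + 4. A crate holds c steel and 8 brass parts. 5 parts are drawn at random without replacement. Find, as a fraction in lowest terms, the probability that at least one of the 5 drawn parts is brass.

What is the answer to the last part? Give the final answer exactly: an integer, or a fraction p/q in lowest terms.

998/1001

Stage 1: T(2) = -2*(-40) + 3*(-44) = -52; iterating: T(2)=-52, T(3)=-16, T(4)=-124, T(5)=200, T(6)=-772, T(7)=2144, T(8)=-6604, T(9)=19640, T(10)=-59092, T(11)=177104, T(12)=-531484; answer -531484
Stage 2: Y1 = -531484; w = -5; cross terms: (-30*-23 - 9*-40)=1050, (9*-13 - 24*-23)=435, (24*-5 - -1*-13)=-133, (-1*-5 - -27*-5)=-130, (-27*-40 - -30*-5)=930; twice the area = |2152| = 2152; area = 1076; boundary points = 1 + 5 + 1 + 26 + 1 = 34; strictly interior points = area - boundary/2 + 1 = 1060; answer 1060
Stage 3: Y2 = 1060; r = 28; -3*(28)^2 + 1*(28)^1 + 6 = (-2352) + (28) + (6) = -2318; answer -2318
Stage 4: Y3 = -2318; c = 6; total draws C(14,5) = 2002; complement C(6,5) = 6; favorable 2002 - 6 = 1996; P = 998/1001; answer 998/1001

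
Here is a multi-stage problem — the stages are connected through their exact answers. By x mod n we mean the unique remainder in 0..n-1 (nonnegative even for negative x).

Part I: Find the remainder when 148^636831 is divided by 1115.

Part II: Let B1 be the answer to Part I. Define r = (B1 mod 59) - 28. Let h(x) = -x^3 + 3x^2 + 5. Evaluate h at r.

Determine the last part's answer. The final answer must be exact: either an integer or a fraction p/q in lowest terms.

Part I: squarings mod 1115: 148^1=148, 148^2=719, 148^4=716, 148^8=871, 148^16=441, 148^32=471, 148^64=1071, 148^128=821, 148^256=581, 148^512=831, 148^1024=376, 148^2048=886, 148^4096=36, 148^8192=181, 148^16384=426, 148^32768=846, 148^65536=1001, 148^131072=731, 148^262144=276, 148^524288=356; 148^636831 = 148^1 * 148^2 * 148^4 * 148^8 * 148^16 * 148^128 * 148^256 * 148^512 * 148^1024 * 148^4096 * 148^8192 * 148^32768 * 148^65536 * 148^524288 = 997 (mod 1115); answer 997
Part II: B1 = 997; r = 25; -1*(25)^3 + 3*(25)^2 + 5 = (-15625) + (1875) + (5) = -13745; answer -13745

-13745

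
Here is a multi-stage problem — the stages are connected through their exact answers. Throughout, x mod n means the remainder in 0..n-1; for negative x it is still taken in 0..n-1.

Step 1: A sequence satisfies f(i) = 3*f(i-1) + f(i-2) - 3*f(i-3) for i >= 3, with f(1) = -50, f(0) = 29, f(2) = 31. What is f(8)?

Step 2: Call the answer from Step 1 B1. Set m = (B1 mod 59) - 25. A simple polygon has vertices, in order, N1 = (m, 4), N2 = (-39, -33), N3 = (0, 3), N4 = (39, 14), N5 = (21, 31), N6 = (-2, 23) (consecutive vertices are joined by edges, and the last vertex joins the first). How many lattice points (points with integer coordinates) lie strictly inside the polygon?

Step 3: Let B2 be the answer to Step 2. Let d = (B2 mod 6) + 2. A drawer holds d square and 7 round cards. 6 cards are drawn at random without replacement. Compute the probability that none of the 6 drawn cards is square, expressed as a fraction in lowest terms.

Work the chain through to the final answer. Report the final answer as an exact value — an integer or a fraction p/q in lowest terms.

1/66

Step 1: f(3) = 3*(31) + 1*(-50) - 3*(29) = -44; iterating: f(3)=-44, f(4)=49, f(5)=10, f(6)=211, f(7)=496, f(8)=1669; answer 1669
Step 2: B1 = 1669; m = -8; cross terms: (-8*-33 - -39*4)=420, (-39*3 - 0*-33)=-117, (0*14 - 39*3)=-117, (39*31 - 21*14)=915, (21*23 - -2*31)=545, (-2*4 - -8*23)=176; twice the area = |1822| = 1822; area = 911; boundary points = 1 + 3 + 1 + 1 + 1 + 1 = 8; strictly interior points = area - boundary/2 + 1 = 908; answer 908
Step 3: B2 = 908; d = 4; total draws C(11,6) = 462; favorable C(7,6) = 7; P = 1/66; answer 1/66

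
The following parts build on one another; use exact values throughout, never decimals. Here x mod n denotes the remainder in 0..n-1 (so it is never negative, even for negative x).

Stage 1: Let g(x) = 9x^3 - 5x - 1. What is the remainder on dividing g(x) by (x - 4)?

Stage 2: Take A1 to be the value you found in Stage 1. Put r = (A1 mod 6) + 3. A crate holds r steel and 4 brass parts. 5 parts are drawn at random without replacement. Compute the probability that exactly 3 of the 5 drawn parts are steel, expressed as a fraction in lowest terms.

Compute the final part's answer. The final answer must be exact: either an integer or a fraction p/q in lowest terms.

10/21

Stage 1: remainder = value at the root: 9*(4)^3 - 5*(4)^1 - 1 = (576) + (-20) + (-1) = 555; answer 555
Stage 2: A1 = 555; r = 6; total draws C(10,5) = 252; favorable C(6,3)*C(4,2) = 120; P = 10/21; answer 10/21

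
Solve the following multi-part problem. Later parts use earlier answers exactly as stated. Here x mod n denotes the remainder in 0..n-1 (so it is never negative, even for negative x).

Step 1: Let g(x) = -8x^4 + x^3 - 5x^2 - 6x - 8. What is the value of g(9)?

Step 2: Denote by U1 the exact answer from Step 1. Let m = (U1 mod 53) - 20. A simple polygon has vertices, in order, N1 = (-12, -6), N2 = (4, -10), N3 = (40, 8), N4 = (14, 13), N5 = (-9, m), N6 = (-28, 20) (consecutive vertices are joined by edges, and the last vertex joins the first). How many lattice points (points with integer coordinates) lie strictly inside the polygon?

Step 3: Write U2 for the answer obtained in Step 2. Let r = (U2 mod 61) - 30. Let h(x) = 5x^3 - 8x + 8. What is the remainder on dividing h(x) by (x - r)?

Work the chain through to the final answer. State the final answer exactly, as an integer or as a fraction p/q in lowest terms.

Step 1: -8*(9)^4 + 1*(9)^3 - 5*(9)^2 - 6*(9)^1 - 8 = (-52488) + (729) + (-405) + (-54) + (-8) = -52226; answer -52226
Step 2: U1 = -52226; m = 12; cross terms: (-12*-10 - 4*-6)=144, (4*8 - 40*-10)=432, (40*13 - 14*8)=408, (14*12 - -9*13)=285, (-9*20 - -28*12)=156, (-28*-6 - -12*20)=408; twice the area = |1833| = 1833; area = 1833/2; boundary points = 4 + 18 + 1 + 1 + 1 + 2 = 27; strictly interior points = area - boundary/2 + 1 = 904; answer 904
Step 3: U2 = 904; r = 20; remainder = value at the root: 5*(20)^3 - 8*(20)^1 + 8 = (40000) + (-160) + (8) = 39848; answer 39848

39848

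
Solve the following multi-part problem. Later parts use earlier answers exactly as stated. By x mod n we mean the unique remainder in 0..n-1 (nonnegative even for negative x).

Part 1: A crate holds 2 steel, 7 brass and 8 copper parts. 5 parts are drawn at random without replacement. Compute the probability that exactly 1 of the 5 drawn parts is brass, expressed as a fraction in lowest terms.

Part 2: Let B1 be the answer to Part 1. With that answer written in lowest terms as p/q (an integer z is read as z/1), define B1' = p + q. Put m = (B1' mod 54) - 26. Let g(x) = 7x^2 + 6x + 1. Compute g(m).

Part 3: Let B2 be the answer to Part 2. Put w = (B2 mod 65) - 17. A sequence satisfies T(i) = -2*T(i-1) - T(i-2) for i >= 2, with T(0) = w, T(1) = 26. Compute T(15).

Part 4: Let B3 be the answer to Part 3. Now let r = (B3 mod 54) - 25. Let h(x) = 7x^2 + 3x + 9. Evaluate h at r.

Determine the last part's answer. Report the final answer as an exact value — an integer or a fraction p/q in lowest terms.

1981

Part 1: total draws C(17,5) = 6188; favorable C(7,1)*C(10,4) = 1470; P = 105/442; answer 105/442
Part 2: B1 = 105/442; threaded value p + q = 547; m = -19; 7*(-19)^2 + 6*(-19)^1 + 1 = (2527) + (-114) + (1) = 2414; answer 2414
Part 3: B2 = 2414; w = -8; T(2) = -2*(26) - 1*(-8) = -44; iterating: T(2)=-44, T(3)=62, T(4)=-80, T(5)=98, T(6)=-116, T(7)=134, T(8)=-152, T(9)=170, T(10)=-188, T(11)=206, T(12)=-224, T(13)=242, T(14)=-260, T(15)=278; answer 278
Part 4: B3 = 278; r = -17; 7*(-17)^2 + 3*(-17)^1 + 9 = (2023) + (-51) + (9) = 1981; answer 1981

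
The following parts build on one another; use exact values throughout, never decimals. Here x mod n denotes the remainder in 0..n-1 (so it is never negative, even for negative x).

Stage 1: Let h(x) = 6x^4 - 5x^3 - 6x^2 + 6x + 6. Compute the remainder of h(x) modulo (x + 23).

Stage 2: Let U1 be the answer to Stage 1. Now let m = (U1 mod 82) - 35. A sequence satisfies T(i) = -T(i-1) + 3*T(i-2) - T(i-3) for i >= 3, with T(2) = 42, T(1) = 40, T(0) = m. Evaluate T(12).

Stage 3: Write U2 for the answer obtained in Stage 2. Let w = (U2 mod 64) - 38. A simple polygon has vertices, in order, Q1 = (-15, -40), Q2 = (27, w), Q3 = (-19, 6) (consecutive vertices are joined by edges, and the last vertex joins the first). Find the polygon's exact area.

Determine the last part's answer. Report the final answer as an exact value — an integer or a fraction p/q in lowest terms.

1070

Stage 1: remainder = value at the root: 6*(-23)^4 - 5*(-23)^3 - 6*(-23)^2 + 6*(-23)^1 + 6 = (1679046) + (60835) + (-3174) + (-138) + (6) = 1736575; answer 1736575
Stage 2: U1 = 1736575; m = 26; T(3) = -1*(42) + 3*(40) - 1*(26) = 52; iterating: T(3)=52, T(4)=34, T(5)=80, T(6)=-30, T(7)=236, T(8)=-406, T(9)=1144, T(10)=-2598, T(11)=6436, T(12)=-15374; answer -15374
Stage 3: U2 = -15374; w = 12; cross terms: (-15*12 - 27*-40)=900, (27*6 - -19*12)=390, (-19*-40 - -15*6)=850; twice the area = |2140| = 2140; area = 1070; answer 1070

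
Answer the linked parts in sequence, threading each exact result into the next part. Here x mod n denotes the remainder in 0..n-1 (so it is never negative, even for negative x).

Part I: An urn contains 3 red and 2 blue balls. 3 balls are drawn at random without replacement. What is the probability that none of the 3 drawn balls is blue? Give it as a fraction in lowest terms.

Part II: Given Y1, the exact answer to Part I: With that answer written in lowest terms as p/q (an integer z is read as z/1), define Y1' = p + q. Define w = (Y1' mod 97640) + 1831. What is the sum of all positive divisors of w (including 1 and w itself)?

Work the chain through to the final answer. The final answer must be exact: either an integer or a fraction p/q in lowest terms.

3696

Part I: total draws C(5,3) = 10; favorable C(3,3) = 1; P = 1/10; answer 1/10
Part II: Y1 = 1/10; threaded value p + q = 11; w = 1842; 1842 = 2 * 3 * 307; sigma = (1 + 2) * (1 + 3) * (1 + 307) = 3 * 4 * 308 = 3696; answer 3696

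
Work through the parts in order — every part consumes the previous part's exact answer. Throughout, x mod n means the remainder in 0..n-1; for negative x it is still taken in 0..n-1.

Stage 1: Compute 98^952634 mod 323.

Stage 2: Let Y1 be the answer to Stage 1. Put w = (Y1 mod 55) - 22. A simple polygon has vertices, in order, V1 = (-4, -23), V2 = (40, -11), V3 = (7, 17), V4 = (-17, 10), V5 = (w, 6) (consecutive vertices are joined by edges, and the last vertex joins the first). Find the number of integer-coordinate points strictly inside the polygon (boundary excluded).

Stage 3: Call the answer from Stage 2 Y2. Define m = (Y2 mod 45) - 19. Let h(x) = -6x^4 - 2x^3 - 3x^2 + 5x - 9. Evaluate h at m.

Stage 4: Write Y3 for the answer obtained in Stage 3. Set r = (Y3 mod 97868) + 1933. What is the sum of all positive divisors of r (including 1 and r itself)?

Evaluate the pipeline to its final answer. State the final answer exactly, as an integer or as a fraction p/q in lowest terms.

175680

Stage 1: squarings mod 323: 98^1=98, 98^2=237, 98^4=290, 98^8=120, 98^16=188, 98^32=137, 98^64=35, 98^128=256, 98^256=290, 98^512=120, 98^1024=188, 98^2048=137, 98^4096=35, 98^8192=256, 98^16384=290, 98^32768=120, 98^65536=188, 98^131072=137, 98^262144=35, 98^524288=256; 98^952634 = 98^2 * 98^8 * 98^16 * 98^32 * 98^256 * 98^2048 * 98^32768 * 98^131072 * 98^262144 * 98^524288 = 237 (mod 323); answer 237
Stage 2: Y1 = 237; w = -5; cross terms: (-4*-11 - 40*-23)=964, (40*17 - 7*-11)=757, (7*10 - -17*17)=359, (-17*6 - -5*10)=-52, (-5*-23 - -4*6)=139; twice the area = |2167| = 2167; area = 2167/2; boundary points = 4 + 1 + 1 + 4 + 1 = 11; strictly interior points = area - boundary/2 + 1 = 1079; answer 1079
Stage 3: Y2 = 1079; m = 25; -6*(25)^4 - 2*(25)^3 - 3*(25)^2 + 5*(25)^1 - 9 = (-2343750) + (-31250) + (-1875) + (125) + (-9) = -2376759; answer -2376759
Stage 4: Y3 = -2376759; r = 71874; 71874 = 2 * 3^3 * 11^3; sigma = (1 + 2) * (1 + 3 + 9 + 27) * (1 + 11 + 121 + 1331) = 3 * 40 * 1464 = 175680; answer 175680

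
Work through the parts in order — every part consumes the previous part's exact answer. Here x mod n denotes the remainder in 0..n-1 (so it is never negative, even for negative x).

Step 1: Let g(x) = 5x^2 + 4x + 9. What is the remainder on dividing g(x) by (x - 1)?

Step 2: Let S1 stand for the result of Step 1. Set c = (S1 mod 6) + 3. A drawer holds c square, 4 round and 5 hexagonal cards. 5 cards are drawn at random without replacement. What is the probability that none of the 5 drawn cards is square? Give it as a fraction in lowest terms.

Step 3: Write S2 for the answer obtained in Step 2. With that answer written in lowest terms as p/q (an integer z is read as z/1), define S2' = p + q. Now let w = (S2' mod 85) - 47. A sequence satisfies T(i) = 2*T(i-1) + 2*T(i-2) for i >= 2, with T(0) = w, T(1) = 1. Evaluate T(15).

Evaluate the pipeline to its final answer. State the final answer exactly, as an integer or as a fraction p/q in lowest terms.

Step 1: remainder = value at the root: 5*(1)^2 + 4*(1)^1 + 9 = (5) + (4) + (9) = 18; answer 18
Step 2: S1 = 18; c = 3; total draws C(12,5) = 792; favorable C(9,5) = 126; P = 7/44; answer 7/44
Step 3: S2 = 7/44; threaded value p + q = 51; w = 4; T(2) = 2*(1) + 2*(4) = 10; iterating: T(2)=10, T(3)=22, T(4)=64, T(5)=172, T(6)=472, T(7)=1288, T(8)=3520, T(9)=9616, T(10)=26272, T(11)=71776, T(12)=196096, T(13)=535744, T(14)=1463680, T(15)=3998848; answer 3998848

3998848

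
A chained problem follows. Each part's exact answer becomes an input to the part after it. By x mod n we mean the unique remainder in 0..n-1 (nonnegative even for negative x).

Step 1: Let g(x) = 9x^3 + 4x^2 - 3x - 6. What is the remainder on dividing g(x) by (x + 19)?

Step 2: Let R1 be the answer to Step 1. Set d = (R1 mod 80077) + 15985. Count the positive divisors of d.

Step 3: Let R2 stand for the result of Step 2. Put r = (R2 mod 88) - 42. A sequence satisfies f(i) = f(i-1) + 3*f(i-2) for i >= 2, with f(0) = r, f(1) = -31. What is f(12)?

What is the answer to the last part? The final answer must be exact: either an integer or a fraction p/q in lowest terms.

Step 1: remainder = value at the root: 9*(-19)^3 + 4*(-19)^2 - 3*(-19)^1 - 6 = (-61731) + (1444) + (57) + (-6) = -60236; answer -60236
Step 2: R1 = -60236; d = 35826; 35826 = 2 * 3 * 7 * 853; number of divisors = (1+1) * (1+1) * (1+1) * (1+1) = 16; answer 16
Step 3: R2 = 16; r = -26; f(2) = 1*(-31) + 3*(-26) = -109; iterating: f(2)=-109, f(3)=-202, f(4)=-529, f(5)=-1135, f(6)=-2722, f(7)=-6127, f(8)=-14293, f(9)=-32674, f(10)=-75553, f(11)=-173575, f(12)=-400234; answer -400234

-400234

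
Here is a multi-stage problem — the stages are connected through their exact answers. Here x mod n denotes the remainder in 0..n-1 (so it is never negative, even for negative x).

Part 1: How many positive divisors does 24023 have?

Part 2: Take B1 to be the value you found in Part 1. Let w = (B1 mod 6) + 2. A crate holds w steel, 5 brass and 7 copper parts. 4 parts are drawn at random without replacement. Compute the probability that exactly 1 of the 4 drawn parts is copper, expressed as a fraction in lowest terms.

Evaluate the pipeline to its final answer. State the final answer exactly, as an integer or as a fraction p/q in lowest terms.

Part 1: 24023 is prime, so its only divisors are 1 and 24023; count = 2; answer 2
Part 2: B1 = 2; w = 4; total draws C(16,4) = 1820; favorable C(7,1)*C(9,3) = 588; P = 21/65; answer 21/65

21/65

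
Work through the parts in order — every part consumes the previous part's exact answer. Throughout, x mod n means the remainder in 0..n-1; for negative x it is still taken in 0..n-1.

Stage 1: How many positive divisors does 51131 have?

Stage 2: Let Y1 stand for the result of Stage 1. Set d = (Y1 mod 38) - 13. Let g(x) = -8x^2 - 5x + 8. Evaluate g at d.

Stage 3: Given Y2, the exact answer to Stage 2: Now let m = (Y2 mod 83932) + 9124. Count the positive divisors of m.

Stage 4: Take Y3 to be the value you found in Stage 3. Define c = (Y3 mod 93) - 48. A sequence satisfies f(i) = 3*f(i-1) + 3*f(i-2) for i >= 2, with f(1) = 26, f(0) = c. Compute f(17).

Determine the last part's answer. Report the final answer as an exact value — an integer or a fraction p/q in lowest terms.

Stage 1: 51131 is prime, so its only divisors are 1 and 51131; count = 2; answer 2
Stage 2: Y1 = 2; d = -11; -8*(-11)^2 - 5*(-11)^1 + 8 = (-968) + (55) + (8) = -905; answer -905
Stage 3: Y2 = -905; m = 92151; 92151 = 3^3 * 3413; number of divisors = (3+1) * (1+1) = 8; answer 8
Stage 4: Y3 = 8; c = -40; f(2) = 3*(26) + 3*(-40) = -42; iterating: f(2)=-42, f(3)=-48, f(4)=-270, f(5)=-954, f(6)=-3672, f(7)=-13878, f(8)=-52650, f(9)=-199584, f(10)=-756702, f(11)=-2868858, f(12)=-10876680, f(13)=-41236614, f(14)=-156339882, f(15)=-592729488, f(16)=-2247208110, f(17)=-8519812794; answer -8519812794

-8519812794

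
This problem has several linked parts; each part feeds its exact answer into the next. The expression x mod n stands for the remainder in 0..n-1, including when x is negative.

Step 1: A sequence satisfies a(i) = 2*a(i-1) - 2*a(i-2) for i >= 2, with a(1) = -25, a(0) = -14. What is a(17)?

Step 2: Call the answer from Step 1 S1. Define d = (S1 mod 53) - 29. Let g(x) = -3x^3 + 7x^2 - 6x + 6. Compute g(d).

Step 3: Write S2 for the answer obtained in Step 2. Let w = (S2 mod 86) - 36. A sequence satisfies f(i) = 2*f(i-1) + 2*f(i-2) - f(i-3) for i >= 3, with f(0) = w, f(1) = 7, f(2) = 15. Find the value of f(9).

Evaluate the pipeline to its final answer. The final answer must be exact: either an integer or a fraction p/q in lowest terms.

2338

Step 1: a(2) = 2*(-25) - 2*(-14) = -22; iterating: a(2)=-22, a(3)=6, a(4)=56, a(5)=100, a(6)=88, a(7)=-24, a(8)=-224, a(9)=-400, a(10)=-352, a(11)=96, a(12)=896, a(13)=1600, a(14)=1408, a(15)=-384, a(16)=-3584, a(17)=-6400; answer -6400
Step 2: S1 = -6400; d = -16; -3*(-16)^3 + 7*(-16)^2 - 6*(-16)^1 + 6 = (12288) + (1792) + (96) + (6) = 14182; answer 14182
Step 3: S2 = 14182; w = 42; f(3) = 2*(15) + 2*(7) - 1*(42) = 2; iterating: f(3)=2, f(4)=27, f(5)=43, f(6)=138, f(7)=335, f(8)=903, f(9)=2338; answer 2338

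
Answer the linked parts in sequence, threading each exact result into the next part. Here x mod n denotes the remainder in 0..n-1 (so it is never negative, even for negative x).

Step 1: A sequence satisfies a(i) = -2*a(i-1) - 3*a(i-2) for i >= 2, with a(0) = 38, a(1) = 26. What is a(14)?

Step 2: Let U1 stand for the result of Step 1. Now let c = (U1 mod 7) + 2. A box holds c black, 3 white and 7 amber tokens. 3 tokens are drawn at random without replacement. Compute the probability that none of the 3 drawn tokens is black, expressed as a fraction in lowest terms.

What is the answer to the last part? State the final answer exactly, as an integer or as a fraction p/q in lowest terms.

5/34

Step 1: a(2) = -2*(26) - 3*(38) = -166; iterating: a(2)=-166, a(3)=254, a(4)=-10, a(5)=-742, a(6)=1514, a(7)=-802, a(8)=-2938, a(9)=8282, a(10)=-7750, a(11)=-9346, a(12)=41942, a(13)=-55846, a(14)=-14134; answer -14134
Step 2: U1 = -14134; c = 8; total draws C(18,3) = 816; favorable C(10,3) = 120; P = 5/34; answer 5/34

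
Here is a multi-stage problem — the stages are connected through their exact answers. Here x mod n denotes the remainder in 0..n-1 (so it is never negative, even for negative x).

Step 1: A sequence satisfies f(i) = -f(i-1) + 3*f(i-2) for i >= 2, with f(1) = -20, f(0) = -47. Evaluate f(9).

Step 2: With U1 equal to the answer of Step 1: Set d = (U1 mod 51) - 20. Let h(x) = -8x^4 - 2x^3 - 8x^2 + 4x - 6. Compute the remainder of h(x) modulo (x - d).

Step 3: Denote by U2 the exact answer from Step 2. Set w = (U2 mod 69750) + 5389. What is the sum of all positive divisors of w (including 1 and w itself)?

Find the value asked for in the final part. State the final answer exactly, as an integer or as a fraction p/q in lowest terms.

31104

Step 1: f(2) = -1*(-20) + 3*(-47) = -121; iterating: f(2)=-121, f(3)=61, f(4)=-424, f(5)=607, f(6)=-1879, f(7)=3700, f(8)=-9337, f(9)=20437; answer 20437
Step 2: U1 = 20437; d = 17; remainder = value at the root: -8*(17)^4 - 2*(17)^3 - 8*(17)^2 + 4*(17)^1 - 6 = (-668168) + (-9826) + (-2312) + (68) + (-6) = -680244; answer -680244
Step 3: U2 = -680244; w = 22645; 22645 = 5 * 7 * 647; sigma = (1 + 5) * (1 + 7) * (1 + 647) = 6 * 8 * 648 = 31104; answer 31104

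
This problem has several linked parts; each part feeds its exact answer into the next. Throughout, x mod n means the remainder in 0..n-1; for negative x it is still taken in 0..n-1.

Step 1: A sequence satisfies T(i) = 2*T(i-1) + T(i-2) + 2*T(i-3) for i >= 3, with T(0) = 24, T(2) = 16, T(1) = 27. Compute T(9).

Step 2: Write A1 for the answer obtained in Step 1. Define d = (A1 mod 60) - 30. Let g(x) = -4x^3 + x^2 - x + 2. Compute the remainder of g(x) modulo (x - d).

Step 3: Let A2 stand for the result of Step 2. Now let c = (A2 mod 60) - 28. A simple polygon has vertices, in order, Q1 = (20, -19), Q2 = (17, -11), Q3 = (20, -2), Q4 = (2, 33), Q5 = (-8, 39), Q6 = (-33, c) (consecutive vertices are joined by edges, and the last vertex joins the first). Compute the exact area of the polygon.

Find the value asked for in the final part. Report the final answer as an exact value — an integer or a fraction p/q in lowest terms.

Step 1: T(3) = 2*(16) + 1*(27) + 2*(24) = 107; iterating: T(3)=107, T(4)=284, T(5)=707, T(6)=1912, T(7)=5099, T(8)=13524, T(9)=35971; answer 35971
Step 2: A1 = 35971; d = 1; remainder = value at the root: -4*(1)^3 + 1*(1)^2 - 1*(1)^1 + 2 = (-4) + (1) + (-1) + (2) = -2; answer -2
Step 3: A2 = -2; c = 30; cross terms: (20*-11 - 17*-19)=103, (17*-2 - 20*-11)=186, (20*33 - 2*-2)=664, (2*39 - -8*33)=342, (-8*30 - -33*39)=1047, (-33*-19 - 20*30)=27; twice the area = |2369| = 2369; area = 2369/2; answer 2369/2

2369/2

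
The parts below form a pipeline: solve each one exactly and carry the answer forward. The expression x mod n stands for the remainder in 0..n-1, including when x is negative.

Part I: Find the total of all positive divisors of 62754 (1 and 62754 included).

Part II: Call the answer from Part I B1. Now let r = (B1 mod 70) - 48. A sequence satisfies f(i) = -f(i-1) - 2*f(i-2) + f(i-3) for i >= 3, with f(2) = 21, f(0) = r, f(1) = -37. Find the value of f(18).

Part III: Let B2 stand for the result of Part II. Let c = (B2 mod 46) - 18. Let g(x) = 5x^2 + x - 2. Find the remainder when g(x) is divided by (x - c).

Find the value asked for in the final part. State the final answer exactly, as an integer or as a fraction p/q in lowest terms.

2902

Part I: 62754 = 2 * 3 * 10459; sigma = (1 + 2) * (1 + 3) * (1 + 10459) = 3 * 4 * 10460 = 125520; answer 125520
Part II: B1 = 125520; r = -38; f(3) = -1*(21) - 2*(-37) + 1*(-38) = 15; iterating: f(3)=15, f(4)=-94, f(5)=85, f(6)=118, f(7)=-382, f(8)=231, f(9)=651, f(10)=-1495, f(11)=424, f(12)=3217, f(13)=-5560, f(14)=-450, f(15)=14787, f(16)=-19447, f(17)=-10577, f(18)=64258; answer 64258
Part III: B2 = 64258; c = 24; remainder = value at the root: 5*(24)^2 + 1*(24)^1 - 2 = (2880) + (24) + (-2) = 2902; answer 2902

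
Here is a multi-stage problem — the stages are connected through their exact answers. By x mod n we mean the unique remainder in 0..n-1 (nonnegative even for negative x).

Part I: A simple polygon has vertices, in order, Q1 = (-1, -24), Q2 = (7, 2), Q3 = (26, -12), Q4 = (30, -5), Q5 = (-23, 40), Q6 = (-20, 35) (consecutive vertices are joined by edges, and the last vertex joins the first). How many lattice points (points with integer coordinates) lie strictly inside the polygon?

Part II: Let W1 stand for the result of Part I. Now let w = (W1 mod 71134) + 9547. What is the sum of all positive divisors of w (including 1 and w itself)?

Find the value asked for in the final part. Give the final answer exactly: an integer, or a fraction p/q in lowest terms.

25920

Part I: cross terms: (-1*2 - 7*-24)=166, (7*-12 - 26*2)=-136, (26*-5 - 30*-12)=230, (30*40 - -23*-5)=1085, (-23*35 - -20*40)=-5, (-20*-24 - -1*35)=515; twice the area = |1855| = 1855; area = 1855/2; boundary points = 2 + 1 + 1 + 1 + 1 + 1 = 7; strictly interior points = area - boundary/2 + 1 = 925; answer 925
Part II: W1 = 925; w = 10472; 10472 = 2^3 * 7 * 11 * 17; sigma = (1 + 2 + 4 + 8) * (1 + 7) * (1 + 11) * (1 + 17) = 15 * 8 * 12 * 18 = 25920; answer 25920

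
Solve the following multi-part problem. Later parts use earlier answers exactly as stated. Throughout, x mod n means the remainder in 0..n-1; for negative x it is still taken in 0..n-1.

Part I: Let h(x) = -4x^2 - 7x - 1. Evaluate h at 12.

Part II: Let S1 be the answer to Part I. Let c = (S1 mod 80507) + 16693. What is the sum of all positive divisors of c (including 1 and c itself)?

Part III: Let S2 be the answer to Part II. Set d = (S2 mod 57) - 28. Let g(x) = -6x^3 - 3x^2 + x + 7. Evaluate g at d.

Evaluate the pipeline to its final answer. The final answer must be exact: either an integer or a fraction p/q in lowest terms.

40059

Part I: -4*(12)^2 - 7*(12)^1 - 1 = (-576) + (-84) + (-1) = -661; answer -661
Part II: S1 = -661; c = 96539; 96539 = 19 * 5081; sigma = (1 + 19) * (1 + 5081) = 20 * 5082 = 101640; answer 101640
Part III: S2 = 101640; d = -19; -6*(-19)^3 - 3*(-19)^2 + 1*(-19)^1 + 7 = (41154) + (-1083) + (-19) + (7) = 40059; answer 40059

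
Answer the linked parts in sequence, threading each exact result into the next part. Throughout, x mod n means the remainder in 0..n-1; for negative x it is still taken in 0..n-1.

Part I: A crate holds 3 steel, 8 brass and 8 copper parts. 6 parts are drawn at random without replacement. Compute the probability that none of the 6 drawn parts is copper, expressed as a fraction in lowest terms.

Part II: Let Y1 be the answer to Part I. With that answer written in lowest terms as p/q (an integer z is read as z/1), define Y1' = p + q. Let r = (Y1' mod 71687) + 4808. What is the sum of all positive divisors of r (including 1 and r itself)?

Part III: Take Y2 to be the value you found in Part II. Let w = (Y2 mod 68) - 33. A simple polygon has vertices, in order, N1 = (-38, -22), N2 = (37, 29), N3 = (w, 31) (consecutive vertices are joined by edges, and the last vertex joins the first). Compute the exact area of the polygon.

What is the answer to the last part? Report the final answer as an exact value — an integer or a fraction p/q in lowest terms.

942

Part I: total draws C(19,6) = 27132; favorable C(11,6) = 462; P = 11/646; answer 11/646
Part II: Y1 = 11/646; threaded value p + q = 657; r = 5465; 5465 = 5 * 1093; sigma = (1 + 5) * (1 + 1093) = 6 * 1094 = 6564; answer 6564
Part III: Y2 = 6564; w = 3; cross terms: (-38*29 - 37*-22)=-288, (37*31 - 3*29)=1060, (3*-22 - -38*31)=1112; twice the area = |1884| = 1884; area = 942; answer 942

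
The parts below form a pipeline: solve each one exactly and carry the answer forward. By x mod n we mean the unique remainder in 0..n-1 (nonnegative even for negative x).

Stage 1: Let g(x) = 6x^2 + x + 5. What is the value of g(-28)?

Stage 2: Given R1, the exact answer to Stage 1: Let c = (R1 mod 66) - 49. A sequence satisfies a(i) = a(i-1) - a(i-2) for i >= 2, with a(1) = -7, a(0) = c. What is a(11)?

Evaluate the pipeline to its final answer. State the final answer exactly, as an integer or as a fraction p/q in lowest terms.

19

Stage 1: 6*(-28)^2 + 1*(-28)^1 + 5 = (4704) + (-28) + (5) = 4681; answer 4681
Stage 2: R1 = 4681; c = 12; a(2) = 1*(-7) - 1*(12) = -19; iterating: a(2)=-19, a(3)=-12, a(4)=7, a(5)=19, a(6)=12, a(7)=-7, a(8)=-19, a(9)=-12, a(10)=7, a(11)=19; answer 19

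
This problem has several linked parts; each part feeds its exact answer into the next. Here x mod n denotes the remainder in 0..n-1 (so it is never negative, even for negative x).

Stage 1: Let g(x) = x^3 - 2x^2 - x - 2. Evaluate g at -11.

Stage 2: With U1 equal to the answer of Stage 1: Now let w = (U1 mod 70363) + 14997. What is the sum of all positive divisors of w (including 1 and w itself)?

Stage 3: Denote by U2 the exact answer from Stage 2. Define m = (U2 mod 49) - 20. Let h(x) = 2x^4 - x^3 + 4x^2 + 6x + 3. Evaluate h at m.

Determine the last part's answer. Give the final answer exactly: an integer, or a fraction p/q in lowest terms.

459935

Stage 1: 1*(-11)^3 - 2*(-11)^2 - 1*(-11)^1 - 2 = (-1331) + (-242) + (11) + (-2) = -1564; answer -1564
Stage 2: U1 = -1564; w = 83796; 83796 = 2^2 * 3 * 6983; sigma = (1 + 2 + 4) * (1 + 3) * (1 + 6983) = 7 * 4 * 6984 = 195552; answer 195552
Stage 3: U2 = 195552; m = 22; 2*(22)^4 - 1*(22)^3 + 4*(22)^2 + 6*(22)^1 + 3 = (468512) + (-10648) + (1936) + (132) + (3) = 459935; answer 459935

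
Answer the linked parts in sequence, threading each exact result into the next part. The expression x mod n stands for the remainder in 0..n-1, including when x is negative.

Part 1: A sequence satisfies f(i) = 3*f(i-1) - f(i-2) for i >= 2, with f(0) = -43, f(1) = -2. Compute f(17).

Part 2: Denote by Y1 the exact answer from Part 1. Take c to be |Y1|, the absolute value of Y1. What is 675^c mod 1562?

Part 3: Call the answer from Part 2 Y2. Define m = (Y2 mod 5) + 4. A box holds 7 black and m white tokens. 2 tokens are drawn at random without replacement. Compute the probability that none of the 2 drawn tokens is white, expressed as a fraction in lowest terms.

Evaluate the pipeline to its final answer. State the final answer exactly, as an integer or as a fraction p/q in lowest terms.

Part 1: f(2) = 3*(-2) - 1*(-43) = 37; iterating: f(2)=37, f(3)=113, f(4)=302, f(5)=793, f(6)=2077, f(7)=5438, f(8)=14237, f(9)=37273, f(10)=97582, f(11)=255473, f(12)=668837, f(13)=1751038, f(14)=4584277, f(15)=12001793, f(16)=31421102, f(17)=82261513; answer 82261513
Part 2: Y1 = 82261513; c = 82261513; squarings mod 1562: 675^1=675, 675^2=1083, 675^4=1389, 675^8=251, 675^16=521, 675^32=1215, 675^64=135, 675^128=1043, 675^256=697, 675^512=27, 675^1024=729, 675^2048=361, 675^4096=675, 675^8192=1083, 675^16384=1389, 675^32768=251, 675^65536=521, 675^131072=1215, 675^262144=135, 675^524288=1043, 675^1048576=697, 675^2097152=27, 675^4194304=729, 675^8388608=361, 675^16777216=675, 675^33554432=1083, 675^67108864=1389; 675^82261513 = 675^1 * 675^8 * 675^512 * 675^1024 * 675^4096 * 675^8192 * 675^65536 * 675^131072 * 675^262144 * 675^2097152 * 675^4194304 * 675^8388608 * 675^67108864 = 75 (mod 1562); answer 75
Part 3: Y2 = 75; m = 4; total draws C(11,2) = 55; favorable C(7,2) = 21; P = 21/55; answer 21/55

21/55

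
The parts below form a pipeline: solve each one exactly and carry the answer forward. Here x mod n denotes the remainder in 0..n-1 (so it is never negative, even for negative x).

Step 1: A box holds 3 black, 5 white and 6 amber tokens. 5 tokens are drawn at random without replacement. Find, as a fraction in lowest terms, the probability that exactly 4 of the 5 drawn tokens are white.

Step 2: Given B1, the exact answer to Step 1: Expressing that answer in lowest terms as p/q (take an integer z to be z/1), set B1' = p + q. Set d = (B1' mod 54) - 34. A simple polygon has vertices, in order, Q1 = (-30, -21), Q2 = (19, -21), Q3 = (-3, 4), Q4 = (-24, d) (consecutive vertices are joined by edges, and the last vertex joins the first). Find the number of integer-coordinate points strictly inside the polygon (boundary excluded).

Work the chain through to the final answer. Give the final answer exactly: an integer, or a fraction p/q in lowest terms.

996

Step 1: total draws C(14,5) = 2002; favorable C(5,4)*C(9,1) = 45; P = 45/2002; answer 45/2002
Step 2: B1 = 45/2002; threaded value p + q = 2047; d = 15; cross terms: (-30*-21 - 19*-21)=1029, (19*4 - -3*-21)=13, (-3*15 - -24*4)=51, (-24*-21 - -30*15)=954; twice the area = |2047| = 2047; area = 2047/2; boundary points = 49 + 1 + 1 + 6 = 57; strictly interior points = area - boundary/2 + 1 = 996; answer 996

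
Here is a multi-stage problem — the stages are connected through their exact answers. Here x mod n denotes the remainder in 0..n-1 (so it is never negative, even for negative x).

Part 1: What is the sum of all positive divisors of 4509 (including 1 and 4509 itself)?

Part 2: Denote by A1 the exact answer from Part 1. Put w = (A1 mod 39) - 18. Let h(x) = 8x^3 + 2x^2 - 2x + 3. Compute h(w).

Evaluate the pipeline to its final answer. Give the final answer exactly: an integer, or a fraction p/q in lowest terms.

-1641

Part 1: 4509 = 3^3 * 167; sigma = (1 + 3 + 9 + 27) * (1 + 167) = 40 * 168 = 6720; answer 6720
Part 2: A1 = 6720; w = -6; 8*(-6)^3 + 2*(-6)^2 - 2*(-6)^1 + 3 = (-1728) + (72) + (12) + (3) = -1641; answer -1641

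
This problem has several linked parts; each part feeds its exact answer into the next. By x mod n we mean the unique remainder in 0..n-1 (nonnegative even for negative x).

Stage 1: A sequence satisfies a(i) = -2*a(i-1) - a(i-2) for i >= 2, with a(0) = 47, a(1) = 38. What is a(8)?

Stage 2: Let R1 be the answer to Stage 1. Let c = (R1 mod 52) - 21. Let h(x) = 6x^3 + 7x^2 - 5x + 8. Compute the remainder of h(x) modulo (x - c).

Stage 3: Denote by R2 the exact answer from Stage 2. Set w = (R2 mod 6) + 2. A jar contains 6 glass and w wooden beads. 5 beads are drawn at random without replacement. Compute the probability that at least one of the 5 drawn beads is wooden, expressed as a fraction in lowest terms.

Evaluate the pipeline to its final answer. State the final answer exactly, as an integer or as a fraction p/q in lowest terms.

131/132

Stage 1: a(2) = -2*(38) - 1*(47) = -123; iterating: a(2)=-123, a(3)=208, a(4)=-293, a(5)=378, a(6)=-463, a(7)=548, a(8)=-633; answer -633
Stage 2: R1 = -633; c = 22; remainder = value at the root: 6*(22)^3 + 7*(22)^2 - 5*(22)^1 + 8 = (63888) + (3388) + (-110) + (8) = 67174; answer 67174
Stage 3: R2 = 67174; w = 6; total draws C(12,5) = 792; complement C(6,5) = 6; favorable 792 - 6 = 786; P = 131/132; answer 131/132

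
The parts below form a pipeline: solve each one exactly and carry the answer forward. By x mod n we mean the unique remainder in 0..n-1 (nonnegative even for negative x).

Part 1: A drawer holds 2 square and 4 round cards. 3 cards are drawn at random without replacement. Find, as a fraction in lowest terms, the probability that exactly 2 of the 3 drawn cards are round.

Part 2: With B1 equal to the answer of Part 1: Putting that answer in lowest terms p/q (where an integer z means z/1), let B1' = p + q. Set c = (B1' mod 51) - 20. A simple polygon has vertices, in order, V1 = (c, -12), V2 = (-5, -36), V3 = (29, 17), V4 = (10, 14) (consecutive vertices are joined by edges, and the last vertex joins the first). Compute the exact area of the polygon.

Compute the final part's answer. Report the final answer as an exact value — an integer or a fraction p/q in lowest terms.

1615/2

Part 1: total draws C(6,3) = 20; favorable C(4,2)*C(2,1) = 12; P = 3/5; answer 3/5
Part 2: B1 = 3/5; threaded value p + q = 8; c = -12; cross terms: (-12*-36 - -5*-12)=372, (-5*17 - 29*-36)=959, (29*14 - 10*17)=236, (10*-12 - -12*14)=48; twice the area = |1615| = 1615; area = 1615/2; answer 1615/2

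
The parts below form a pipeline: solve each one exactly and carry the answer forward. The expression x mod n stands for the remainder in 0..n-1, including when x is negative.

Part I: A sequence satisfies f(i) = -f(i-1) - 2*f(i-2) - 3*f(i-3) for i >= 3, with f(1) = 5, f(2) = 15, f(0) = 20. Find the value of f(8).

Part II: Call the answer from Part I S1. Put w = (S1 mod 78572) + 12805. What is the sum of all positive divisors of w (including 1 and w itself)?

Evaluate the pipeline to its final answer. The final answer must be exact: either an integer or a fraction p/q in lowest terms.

Part I: f(3) = -1*(15) - 2*(5) - 3*(20) = -85; iterating: f(3)=-85, f(4)=40, f(5)=85, f(6)=90, f(7)=-380, f(8)=-55; answer -55
Part II: S1 = -55; w = 91322; 91322 = 2 * 7 * 11 * 593; sigma = (1 + 2) * (1 + 7) * (1 + 11) * (1 + 593) = 3 * 8 * 12 * 594 = 171072; answer 171072

171072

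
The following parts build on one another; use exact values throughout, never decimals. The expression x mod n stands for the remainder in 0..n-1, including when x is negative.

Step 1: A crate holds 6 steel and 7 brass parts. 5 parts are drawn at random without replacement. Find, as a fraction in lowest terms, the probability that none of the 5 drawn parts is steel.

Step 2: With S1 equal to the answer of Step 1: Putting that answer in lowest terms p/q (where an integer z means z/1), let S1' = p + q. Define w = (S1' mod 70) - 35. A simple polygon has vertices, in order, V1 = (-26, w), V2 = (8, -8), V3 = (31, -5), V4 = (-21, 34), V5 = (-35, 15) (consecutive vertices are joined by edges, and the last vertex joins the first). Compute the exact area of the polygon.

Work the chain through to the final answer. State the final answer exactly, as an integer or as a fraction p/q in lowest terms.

3447/2

Step 1: total draws C(13,5) = 1287; favorable C(7,5) = 21; P = 7/429; answer 7/429
Step 2: S1 = 7/429; threaded value p + q = 436; w = -19; cross terms: (-26*-8 - 8*-19)=360, (8*-5 - 31*-8)=208, (31*34 - -21*-5)=949, (-21*15 - -35*34)=875, (-35*-19 - -26*15)=1055; twice the area = |3447| = 3447; area = 3447/2; answer 3447/2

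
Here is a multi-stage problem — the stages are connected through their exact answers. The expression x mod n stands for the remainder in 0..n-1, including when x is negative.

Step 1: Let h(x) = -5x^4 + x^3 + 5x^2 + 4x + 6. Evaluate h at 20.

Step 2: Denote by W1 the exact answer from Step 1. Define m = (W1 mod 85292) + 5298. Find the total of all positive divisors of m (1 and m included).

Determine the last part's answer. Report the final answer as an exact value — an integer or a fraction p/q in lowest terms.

176576

Step 1: -5*(20)^4 + 1*(20)^3 + 5*(20)^2 + 4*(20)^1 + 6 = (-800000) + (8000) + (2000) + (80) + (6) = -789914; answer -789914
Step 2: W1 = -789914; m = 68304; 68304 = 2^4 * 3 * 1423; sigma = (1 + 2 + 4 + 8 + 16) * (1 + 3) * (1 + 1423) = 31 * 4 * 1424 = 176576; answer 176576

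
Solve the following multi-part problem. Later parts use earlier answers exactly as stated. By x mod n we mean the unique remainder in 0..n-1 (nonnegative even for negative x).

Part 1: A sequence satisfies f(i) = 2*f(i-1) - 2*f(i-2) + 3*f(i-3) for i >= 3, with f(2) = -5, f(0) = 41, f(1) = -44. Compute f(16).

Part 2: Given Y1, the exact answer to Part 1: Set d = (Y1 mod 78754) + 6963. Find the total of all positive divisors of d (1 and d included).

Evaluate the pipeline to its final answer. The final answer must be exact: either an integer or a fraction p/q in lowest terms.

Part 1: f(3) = 2*(-5) - 2*(-44) + 3*(41) = 201; iterating: f(3)=201, f(4)=280, f(5)=143, f(6)=329, f(7)=1212, f(8)=2195, f(9)=2953, f(10)=5152, f(11)=10983, f(12)=20521, f(13)=34532, f(14)=60971, f(15)=114441, f(16)=210536; answer 210536
Part 2: Y1 = 210536; d = 59991; 59991 = 3 * 19997; sigma = (1 + 3) * (1 + 19997) = 4 * 19998 = 79992; answer 79992

79992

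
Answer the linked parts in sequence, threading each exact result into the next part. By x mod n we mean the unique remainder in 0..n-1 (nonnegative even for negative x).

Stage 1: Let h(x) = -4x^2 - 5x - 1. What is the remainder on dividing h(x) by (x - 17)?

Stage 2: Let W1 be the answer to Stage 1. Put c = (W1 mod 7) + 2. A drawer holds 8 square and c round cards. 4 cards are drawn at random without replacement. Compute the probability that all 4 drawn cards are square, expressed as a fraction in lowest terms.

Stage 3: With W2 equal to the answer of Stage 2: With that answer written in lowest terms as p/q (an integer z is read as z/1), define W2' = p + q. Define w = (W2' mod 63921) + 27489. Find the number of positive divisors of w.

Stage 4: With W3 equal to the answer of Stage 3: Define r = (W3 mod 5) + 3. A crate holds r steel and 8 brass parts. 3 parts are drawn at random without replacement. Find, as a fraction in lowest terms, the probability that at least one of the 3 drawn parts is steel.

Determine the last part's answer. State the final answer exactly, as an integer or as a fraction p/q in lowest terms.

Stage 1: remainder = value at the root: -4*(17)^2 - 5*(17)^1 - 1 = (-1156) + (-85) + (-1) = -1242; answer -1242
Stage 2: W1 = -1242; c = 6; total draws C(14,4) = 1001; favorable C(8,4) = 70; P = 10/143; answer 10/143
Stage 3: W2 = 10/143; threaded value p + q = 153; w = 27642; 27642 = 2 * 3 * 17 * 271; number of divisors = (1+1) * (1+1) * (1+1) * (1+1) = 16; answer 16
Stage 4: W3 = 16; r = 4; total draws C(12,3) = 220; complement C(8,3) = 56; favorable 220 - 56 = 164; P = 41/55; answer 41/55

41/55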